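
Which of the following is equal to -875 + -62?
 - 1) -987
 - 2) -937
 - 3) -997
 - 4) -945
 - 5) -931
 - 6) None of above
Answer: 2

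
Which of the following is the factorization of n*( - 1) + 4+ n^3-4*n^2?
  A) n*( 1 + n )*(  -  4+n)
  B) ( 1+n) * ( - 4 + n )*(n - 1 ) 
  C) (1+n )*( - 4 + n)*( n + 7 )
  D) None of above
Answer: B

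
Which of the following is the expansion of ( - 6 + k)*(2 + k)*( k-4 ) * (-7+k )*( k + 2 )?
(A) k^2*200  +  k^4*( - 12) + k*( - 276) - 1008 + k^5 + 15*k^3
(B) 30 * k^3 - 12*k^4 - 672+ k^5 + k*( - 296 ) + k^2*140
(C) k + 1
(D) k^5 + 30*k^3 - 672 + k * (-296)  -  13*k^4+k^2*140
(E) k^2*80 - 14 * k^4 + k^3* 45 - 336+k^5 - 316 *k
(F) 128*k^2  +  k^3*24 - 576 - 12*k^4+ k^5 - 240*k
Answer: D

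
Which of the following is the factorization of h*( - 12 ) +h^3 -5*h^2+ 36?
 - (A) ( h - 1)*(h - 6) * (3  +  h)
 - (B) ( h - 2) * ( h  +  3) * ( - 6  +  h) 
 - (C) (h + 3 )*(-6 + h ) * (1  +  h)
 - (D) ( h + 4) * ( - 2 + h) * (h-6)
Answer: B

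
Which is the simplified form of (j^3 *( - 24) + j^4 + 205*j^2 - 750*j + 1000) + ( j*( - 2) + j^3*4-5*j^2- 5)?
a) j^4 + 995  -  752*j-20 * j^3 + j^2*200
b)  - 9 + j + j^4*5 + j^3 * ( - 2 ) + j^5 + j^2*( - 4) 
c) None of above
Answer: a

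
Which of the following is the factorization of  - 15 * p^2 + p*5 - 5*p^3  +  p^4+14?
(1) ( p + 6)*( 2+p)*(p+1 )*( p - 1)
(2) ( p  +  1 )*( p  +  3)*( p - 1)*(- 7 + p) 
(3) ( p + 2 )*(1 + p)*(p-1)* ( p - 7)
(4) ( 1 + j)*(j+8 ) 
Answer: 3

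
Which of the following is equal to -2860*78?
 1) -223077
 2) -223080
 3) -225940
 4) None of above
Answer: 2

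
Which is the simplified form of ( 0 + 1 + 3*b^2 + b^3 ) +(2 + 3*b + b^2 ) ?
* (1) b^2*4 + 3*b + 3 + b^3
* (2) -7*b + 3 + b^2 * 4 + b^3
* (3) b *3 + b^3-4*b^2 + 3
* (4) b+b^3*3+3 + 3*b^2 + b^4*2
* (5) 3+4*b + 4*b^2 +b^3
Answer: 1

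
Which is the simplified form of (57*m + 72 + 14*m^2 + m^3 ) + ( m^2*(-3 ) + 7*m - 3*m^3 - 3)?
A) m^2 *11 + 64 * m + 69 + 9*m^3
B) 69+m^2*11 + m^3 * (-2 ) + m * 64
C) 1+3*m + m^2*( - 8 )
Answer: B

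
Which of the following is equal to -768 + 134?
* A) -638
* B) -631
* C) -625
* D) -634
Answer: D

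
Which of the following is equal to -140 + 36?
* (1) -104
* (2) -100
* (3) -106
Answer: 1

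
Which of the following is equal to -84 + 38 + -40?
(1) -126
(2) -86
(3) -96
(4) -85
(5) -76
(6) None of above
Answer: 2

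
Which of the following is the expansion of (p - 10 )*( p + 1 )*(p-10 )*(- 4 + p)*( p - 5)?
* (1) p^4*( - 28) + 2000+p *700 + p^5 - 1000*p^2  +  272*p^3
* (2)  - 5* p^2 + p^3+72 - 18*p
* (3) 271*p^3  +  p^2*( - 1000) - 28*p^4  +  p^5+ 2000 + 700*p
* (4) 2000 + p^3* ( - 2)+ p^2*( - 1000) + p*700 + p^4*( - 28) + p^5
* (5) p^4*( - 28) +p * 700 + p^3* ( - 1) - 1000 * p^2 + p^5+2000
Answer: 3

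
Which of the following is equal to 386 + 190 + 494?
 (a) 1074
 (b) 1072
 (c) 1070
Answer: c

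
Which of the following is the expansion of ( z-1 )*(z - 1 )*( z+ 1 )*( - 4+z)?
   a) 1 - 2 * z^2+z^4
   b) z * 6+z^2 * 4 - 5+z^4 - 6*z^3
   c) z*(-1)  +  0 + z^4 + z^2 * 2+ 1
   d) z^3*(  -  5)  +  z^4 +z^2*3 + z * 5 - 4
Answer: d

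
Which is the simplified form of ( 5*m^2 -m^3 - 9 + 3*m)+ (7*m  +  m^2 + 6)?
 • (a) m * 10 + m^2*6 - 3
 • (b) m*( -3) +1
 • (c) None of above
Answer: c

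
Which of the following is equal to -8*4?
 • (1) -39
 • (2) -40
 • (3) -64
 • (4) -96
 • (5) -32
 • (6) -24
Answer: 5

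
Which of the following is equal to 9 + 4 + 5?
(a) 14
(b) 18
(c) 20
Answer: b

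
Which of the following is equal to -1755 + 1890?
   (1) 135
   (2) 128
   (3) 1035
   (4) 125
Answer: 1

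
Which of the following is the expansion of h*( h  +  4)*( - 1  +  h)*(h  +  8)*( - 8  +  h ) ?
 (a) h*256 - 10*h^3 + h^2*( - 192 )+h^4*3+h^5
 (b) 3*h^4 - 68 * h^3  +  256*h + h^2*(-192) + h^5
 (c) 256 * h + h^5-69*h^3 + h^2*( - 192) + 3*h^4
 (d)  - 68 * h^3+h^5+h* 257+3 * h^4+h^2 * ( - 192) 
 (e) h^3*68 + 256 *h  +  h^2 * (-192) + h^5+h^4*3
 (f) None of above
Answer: b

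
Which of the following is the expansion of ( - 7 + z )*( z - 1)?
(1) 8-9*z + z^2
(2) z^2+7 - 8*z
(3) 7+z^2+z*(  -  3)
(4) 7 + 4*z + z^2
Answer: 2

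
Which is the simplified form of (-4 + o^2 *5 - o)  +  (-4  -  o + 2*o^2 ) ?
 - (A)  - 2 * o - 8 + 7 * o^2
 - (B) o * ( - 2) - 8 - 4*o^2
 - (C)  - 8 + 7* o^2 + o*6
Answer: A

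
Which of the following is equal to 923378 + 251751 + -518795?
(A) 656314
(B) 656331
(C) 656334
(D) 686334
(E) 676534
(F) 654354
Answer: C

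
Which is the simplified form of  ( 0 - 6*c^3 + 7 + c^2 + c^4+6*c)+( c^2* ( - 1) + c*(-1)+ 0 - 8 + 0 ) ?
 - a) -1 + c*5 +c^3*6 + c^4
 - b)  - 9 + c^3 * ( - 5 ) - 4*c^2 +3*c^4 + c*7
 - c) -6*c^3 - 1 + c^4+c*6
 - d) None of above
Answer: d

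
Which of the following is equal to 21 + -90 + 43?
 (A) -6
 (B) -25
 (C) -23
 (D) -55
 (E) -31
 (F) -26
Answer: F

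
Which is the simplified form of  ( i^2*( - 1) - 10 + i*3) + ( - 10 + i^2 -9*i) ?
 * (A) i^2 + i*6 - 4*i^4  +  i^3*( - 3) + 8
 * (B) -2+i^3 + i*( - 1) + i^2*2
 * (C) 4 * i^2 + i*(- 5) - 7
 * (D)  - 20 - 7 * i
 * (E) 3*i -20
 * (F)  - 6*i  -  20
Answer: F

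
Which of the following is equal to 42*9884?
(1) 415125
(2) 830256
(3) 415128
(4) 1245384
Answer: 3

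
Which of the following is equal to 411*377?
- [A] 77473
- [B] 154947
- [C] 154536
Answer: B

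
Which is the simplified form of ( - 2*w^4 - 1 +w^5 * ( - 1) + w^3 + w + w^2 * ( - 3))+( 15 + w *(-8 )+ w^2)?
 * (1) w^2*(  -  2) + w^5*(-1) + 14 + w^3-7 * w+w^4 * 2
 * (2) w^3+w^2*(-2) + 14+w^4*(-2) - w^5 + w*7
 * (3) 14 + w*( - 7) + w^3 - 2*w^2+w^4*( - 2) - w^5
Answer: 3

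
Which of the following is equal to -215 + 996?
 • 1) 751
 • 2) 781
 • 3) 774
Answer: 2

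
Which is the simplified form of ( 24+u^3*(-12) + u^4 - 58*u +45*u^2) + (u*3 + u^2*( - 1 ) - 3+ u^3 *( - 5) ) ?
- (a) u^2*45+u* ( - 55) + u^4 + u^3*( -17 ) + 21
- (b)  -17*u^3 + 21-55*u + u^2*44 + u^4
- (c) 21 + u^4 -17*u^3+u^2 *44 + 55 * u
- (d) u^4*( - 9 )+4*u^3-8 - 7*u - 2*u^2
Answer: b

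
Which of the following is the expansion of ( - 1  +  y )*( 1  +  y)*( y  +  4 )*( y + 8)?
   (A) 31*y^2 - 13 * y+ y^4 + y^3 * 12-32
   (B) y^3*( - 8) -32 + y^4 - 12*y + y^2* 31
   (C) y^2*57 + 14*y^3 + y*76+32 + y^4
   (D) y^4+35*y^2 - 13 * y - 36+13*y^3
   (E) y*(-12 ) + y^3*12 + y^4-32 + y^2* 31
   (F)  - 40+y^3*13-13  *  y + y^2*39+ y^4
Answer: E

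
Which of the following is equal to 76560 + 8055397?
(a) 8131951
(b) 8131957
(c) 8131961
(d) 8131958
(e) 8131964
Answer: b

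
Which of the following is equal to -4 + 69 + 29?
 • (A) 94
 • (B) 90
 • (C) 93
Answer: A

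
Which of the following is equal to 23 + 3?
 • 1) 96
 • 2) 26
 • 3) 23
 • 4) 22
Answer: 2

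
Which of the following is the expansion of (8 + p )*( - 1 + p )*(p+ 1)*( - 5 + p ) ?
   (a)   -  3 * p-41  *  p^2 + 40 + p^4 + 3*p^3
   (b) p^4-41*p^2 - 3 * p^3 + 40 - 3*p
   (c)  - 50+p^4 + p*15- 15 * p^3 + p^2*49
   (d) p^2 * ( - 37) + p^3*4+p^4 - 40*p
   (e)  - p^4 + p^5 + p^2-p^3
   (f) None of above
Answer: a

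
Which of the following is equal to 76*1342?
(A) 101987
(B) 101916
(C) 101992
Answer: C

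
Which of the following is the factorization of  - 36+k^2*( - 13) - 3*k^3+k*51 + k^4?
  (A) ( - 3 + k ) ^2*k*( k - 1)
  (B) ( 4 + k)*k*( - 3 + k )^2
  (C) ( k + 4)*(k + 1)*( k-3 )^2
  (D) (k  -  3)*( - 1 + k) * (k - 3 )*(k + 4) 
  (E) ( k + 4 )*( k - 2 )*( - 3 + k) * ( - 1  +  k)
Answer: D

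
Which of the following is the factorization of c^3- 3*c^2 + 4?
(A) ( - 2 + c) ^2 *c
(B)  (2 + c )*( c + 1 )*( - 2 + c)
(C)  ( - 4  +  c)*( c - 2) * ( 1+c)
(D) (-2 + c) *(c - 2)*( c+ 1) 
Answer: D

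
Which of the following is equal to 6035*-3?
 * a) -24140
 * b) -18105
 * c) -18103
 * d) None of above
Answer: b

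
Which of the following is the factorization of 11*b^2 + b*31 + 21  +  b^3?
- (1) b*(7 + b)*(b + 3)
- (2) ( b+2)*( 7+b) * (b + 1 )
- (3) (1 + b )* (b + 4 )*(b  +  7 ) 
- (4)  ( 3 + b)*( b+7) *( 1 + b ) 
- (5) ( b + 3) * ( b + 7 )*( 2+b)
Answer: 4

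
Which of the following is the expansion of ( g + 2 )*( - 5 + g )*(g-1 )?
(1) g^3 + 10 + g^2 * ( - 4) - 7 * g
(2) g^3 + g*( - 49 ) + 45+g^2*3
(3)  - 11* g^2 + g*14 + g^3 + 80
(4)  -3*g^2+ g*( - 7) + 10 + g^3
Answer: 1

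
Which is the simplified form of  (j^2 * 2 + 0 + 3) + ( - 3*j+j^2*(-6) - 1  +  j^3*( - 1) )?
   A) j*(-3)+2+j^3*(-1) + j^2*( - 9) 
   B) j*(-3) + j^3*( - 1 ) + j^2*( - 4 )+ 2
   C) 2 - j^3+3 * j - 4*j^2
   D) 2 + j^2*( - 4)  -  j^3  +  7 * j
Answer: B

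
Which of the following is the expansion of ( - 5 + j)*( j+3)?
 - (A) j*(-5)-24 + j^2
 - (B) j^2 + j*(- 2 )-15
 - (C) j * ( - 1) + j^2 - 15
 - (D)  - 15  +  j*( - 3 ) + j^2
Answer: B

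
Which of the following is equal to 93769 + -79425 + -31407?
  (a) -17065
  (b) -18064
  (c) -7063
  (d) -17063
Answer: d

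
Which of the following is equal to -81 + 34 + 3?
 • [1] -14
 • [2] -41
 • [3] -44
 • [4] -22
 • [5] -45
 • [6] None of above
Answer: 3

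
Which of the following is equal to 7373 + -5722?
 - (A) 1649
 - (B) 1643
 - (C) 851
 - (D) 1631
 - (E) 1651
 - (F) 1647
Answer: E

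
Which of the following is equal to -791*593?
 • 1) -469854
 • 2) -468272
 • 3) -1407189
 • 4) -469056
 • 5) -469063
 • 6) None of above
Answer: 5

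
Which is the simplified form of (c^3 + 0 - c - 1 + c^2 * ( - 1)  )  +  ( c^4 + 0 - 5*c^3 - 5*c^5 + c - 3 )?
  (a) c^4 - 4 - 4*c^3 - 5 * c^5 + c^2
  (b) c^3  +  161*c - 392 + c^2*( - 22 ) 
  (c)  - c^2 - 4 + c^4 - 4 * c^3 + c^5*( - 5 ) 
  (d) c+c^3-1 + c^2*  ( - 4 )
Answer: c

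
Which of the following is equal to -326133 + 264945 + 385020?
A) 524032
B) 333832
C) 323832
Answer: C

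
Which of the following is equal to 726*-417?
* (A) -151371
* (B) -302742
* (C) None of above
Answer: B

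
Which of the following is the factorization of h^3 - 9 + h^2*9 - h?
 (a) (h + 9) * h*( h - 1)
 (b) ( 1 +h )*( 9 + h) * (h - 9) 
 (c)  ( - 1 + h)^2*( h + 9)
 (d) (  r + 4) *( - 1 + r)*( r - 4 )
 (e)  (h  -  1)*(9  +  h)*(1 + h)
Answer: e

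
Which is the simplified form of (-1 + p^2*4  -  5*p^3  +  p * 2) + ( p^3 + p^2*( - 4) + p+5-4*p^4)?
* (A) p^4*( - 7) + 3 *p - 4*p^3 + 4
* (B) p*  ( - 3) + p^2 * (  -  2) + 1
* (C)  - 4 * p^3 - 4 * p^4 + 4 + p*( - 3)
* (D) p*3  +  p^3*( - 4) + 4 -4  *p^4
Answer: D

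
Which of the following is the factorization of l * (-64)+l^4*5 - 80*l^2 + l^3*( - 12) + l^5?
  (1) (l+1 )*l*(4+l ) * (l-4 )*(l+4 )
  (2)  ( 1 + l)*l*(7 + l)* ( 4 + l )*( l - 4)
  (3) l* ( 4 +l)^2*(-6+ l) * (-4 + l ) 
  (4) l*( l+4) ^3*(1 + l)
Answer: 1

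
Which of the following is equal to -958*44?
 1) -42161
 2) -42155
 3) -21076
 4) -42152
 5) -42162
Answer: 4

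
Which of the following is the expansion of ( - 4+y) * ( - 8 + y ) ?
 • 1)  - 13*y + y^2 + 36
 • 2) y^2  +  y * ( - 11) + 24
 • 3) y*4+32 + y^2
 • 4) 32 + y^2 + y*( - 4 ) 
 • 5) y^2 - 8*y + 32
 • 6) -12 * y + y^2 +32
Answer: 6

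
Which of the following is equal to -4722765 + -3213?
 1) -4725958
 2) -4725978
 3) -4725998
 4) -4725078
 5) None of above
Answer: 2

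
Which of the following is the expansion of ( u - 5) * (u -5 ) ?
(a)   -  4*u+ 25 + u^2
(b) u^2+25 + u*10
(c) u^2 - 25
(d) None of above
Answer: d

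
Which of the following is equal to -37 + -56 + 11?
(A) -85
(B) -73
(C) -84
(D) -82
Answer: D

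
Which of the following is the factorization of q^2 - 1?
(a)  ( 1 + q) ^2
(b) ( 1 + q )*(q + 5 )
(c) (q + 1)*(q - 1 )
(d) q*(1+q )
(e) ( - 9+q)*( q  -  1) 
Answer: c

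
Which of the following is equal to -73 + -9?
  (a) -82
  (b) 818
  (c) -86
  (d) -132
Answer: a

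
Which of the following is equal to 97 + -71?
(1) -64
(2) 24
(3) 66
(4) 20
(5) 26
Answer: 5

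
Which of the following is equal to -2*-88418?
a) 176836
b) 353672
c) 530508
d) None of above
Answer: a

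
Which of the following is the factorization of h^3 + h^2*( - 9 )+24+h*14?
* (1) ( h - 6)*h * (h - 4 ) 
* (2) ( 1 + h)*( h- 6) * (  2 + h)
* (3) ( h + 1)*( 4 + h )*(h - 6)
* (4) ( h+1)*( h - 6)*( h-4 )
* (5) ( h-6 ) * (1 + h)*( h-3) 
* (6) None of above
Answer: 4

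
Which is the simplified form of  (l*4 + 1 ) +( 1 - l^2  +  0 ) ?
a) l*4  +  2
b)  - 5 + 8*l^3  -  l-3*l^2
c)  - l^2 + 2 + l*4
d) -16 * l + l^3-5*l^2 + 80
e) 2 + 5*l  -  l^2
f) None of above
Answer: c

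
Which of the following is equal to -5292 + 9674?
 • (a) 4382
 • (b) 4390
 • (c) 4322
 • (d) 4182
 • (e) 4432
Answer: a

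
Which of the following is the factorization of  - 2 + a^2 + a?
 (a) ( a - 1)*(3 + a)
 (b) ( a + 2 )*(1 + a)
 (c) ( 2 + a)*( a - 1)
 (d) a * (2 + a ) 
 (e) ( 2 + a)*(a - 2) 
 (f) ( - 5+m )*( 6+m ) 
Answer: c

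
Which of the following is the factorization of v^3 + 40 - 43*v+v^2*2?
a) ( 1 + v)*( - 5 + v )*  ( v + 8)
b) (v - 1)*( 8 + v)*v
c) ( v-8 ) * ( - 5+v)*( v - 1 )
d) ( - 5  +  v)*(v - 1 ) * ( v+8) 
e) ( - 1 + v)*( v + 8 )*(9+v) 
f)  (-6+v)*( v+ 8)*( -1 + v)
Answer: d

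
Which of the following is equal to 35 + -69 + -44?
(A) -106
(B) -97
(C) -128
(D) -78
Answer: D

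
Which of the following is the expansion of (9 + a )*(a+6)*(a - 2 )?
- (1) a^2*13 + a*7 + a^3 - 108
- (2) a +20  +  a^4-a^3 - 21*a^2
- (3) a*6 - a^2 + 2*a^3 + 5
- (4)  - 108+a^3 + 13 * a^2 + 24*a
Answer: 4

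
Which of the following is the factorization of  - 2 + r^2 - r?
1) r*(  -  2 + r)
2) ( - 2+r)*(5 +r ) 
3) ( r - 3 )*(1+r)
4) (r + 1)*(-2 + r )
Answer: 4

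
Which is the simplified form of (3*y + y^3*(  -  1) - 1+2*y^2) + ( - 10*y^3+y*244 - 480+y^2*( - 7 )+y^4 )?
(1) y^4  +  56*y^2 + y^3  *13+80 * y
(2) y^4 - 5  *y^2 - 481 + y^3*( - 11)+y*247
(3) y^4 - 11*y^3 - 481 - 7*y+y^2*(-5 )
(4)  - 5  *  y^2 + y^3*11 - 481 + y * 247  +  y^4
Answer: 2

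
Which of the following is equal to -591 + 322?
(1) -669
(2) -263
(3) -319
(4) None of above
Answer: 4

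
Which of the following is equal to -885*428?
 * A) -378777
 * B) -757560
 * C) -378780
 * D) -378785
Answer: C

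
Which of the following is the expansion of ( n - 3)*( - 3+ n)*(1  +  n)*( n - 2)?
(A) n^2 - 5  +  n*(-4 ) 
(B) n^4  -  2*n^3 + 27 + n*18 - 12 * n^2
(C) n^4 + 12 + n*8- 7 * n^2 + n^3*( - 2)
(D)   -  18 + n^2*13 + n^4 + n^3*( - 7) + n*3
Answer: D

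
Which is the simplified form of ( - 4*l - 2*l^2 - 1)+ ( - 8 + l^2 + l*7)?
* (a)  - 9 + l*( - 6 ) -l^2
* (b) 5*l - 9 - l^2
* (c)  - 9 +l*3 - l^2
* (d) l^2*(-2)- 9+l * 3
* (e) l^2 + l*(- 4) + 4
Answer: c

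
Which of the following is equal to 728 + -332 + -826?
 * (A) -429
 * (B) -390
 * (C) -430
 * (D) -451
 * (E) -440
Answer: C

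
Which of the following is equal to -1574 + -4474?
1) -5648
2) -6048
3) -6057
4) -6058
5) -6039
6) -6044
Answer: 2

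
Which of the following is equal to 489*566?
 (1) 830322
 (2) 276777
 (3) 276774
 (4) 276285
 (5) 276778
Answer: 3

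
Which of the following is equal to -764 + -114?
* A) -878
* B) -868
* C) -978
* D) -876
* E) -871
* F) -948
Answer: A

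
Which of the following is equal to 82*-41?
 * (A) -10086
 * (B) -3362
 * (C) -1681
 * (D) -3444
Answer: B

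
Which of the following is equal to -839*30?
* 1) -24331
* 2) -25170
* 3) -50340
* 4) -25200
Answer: 2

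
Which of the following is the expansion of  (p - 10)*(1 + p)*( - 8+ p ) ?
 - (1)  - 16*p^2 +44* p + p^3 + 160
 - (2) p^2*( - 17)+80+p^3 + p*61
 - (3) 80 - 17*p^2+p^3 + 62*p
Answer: 3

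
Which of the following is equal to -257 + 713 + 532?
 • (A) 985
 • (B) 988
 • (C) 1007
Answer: B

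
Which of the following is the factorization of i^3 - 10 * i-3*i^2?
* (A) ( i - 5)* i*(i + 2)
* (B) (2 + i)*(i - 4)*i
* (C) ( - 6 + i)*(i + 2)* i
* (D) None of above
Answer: A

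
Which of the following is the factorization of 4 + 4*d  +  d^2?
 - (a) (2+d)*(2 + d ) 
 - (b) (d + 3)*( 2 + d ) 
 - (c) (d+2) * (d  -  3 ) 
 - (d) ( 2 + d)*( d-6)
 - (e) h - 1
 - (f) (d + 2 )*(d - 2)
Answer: a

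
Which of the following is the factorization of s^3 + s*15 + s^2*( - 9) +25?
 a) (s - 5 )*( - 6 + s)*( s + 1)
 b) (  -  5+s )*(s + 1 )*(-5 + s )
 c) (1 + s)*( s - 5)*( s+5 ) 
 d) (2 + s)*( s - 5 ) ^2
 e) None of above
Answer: b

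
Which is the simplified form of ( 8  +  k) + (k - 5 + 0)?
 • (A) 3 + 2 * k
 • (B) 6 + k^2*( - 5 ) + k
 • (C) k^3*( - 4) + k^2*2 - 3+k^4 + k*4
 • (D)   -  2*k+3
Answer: A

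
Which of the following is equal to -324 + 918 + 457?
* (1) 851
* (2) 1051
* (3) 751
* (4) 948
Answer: 2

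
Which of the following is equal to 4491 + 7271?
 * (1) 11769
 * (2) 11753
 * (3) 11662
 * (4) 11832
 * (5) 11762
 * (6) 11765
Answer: 5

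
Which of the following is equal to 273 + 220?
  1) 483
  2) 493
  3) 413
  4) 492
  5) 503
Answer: 2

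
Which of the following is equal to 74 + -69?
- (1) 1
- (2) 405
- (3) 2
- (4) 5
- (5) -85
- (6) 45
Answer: 4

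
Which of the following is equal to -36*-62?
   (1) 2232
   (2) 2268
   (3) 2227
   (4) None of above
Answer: 1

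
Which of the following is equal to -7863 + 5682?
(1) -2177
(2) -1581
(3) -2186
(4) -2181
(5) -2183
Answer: 4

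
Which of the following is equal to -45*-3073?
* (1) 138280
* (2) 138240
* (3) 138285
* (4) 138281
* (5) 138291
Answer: 3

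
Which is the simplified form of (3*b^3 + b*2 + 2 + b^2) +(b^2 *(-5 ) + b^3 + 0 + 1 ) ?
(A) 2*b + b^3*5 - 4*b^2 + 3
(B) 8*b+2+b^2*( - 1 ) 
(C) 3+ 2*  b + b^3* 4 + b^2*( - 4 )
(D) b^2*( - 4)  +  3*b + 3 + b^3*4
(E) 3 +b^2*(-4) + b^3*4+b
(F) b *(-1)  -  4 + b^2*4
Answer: C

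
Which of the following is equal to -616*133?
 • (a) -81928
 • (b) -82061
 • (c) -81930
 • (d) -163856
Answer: a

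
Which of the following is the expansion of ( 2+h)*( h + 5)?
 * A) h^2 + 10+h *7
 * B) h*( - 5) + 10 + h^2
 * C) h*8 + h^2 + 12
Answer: A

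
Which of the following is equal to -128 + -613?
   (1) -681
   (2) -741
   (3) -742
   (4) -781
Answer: 2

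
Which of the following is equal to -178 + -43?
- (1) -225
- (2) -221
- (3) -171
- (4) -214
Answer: 2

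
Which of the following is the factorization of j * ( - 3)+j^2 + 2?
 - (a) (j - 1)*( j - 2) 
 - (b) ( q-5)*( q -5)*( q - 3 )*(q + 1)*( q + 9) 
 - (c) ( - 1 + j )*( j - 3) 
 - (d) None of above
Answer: a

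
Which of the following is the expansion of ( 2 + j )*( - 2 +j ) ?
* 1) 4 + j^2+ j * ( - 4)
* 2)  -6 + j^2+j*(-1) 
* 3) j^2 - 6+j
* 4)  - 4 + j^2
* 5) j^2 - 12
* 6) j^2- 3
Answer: 4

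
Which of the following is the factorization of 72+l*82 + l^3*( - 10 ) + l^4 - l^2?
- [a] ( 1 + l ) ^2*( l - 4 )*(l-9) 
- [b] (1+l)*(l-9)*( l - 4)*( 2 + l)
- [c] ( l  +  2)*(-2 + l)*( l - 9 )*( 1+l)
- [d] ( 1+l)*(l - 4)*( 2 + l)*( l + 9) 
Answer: b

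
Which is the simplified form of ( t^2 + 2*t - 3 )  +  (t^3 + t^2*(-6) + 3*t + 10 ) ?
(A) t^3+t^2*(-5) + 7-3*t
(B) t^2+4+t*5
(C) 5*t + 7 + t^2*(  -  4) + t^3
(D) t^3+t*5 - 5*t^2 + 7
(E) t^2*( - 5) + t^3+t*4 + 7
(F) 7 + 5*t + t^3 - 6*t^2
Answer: D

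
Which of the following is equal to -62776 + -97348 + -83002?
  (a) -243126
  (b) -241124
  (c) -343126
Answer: a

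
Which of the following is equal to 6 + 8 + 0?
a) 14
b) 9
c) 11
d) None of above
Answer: a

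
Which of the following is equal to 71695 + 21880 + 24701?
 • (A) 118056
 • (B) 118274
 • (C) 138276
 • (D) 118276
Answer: D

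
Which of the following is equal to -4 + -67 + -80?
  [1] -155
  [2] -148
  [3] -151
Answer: 3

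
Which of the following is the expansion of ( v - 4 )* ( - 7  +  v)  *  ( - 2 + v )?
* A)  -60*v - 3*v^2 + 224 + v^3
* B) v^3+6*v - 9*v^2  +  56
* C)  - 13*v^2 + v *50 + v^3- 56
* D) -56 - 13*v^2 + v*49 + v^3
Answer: C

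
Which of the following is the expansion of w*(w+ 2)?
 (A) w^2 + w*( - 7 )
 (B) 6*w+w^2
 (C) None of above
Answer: C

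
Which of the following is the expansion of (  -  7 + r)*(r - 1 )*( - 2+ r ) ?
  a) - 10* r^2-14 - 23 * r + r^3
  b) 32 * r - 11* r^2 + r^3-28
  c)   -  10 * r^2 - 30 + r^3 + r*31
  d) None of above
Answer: d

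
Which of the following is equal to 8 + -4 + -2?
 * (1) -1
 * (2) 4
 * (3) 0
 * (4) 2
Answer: 4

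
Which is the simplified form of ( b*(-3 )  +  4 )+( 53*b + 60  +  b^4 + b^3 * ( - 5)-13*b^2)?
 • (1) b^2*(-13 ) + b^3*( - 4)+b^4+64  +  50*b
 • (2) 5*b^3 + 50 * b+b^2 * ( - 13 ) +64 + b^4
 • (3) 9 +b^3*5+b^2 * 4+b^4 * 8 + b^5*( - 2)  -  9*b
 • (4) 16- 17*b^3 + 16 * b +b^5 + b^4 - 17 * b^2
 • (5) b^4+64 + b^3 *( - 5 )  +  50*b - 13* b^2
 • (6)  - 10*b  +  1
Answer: 5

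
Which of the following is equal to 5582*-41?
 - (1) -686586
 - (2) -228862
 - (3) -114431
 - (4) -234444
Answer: 2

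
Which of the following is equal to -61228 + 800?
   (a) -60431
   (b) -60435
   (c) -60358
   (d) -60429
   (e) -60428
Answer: e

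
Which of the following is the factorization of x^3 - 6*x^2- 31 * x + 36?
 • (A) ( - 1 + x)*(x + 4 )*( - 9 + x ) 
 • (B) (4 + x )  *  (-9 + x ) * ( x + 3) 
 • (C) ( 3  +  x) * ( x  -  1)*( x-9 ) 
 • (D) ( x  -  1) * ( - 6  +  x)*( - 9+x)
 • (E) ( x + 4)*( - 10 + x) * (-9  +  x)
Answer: A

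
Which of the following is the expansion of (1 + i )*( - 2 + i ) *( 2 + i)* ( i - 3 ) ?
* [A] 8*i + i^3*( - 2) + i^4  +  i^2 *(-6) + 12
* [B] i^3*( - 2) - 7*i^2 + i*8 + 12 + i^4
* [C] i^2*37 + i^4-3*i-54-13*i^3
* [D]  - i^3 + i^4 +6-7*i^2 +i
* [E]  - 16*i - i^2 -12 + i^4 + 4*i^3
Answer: B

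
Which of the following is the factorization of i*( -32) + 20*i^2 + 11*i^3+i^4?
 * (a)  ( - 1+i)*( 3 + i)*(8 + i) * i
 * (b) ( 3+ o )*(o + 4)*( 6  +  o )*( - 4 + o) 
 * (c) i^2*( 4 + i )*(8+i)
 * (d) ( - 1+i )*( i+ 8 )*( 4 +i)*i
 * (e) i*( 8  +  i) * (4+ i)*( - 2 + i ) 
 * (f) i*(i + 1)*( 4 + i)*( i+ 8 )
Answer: d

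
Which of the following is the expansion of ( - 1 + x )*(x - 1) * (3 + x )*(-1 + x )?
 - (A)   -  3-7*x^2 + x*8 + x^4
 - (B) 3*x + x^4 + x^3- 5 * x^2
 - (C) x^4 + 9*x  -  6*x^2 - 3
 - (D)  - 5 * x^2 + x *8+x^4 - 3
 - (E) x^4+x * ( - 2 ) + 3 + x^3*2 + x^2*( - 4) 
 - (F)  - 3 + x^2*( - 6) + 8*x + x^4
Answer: F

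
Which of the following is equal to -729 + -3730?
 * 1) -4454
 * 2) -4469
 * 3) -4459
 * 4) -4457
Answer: 3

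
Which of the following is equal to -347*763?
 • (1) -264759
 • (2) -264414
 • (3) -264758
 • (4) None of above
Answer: 4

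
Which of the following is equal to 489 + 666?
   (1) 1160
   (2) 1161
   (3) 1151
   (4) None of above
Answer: 4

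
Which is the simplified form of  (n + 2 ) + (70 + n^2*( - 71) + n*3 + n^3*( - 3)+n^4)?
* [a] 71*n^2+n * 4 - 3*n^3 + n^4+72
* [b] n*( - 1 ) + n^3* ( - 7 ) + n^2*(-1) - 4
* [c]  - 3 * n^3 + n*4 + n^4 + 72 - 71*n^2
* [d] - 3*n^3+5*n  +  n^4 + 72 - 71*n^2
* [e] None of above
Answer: c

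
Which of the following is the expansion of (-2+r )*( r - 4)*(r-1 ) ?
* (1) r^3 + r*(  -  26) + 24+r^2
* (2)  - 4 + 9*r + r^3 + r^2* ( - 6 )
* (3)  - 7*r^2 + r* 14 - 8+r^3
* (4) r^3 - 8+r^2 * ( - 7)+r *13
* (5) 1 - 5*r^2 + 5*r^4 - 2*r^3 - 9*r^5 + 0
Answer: 3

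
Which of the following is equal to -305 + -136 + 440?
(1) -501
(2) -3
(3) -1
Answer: 3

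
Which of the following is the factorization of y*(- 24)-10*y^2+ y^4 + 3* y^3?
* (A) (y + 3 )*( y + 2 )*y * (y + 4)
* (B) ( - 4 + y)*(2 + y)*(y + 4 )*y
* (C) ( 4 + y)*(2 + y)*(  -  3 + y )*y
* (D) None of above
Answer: C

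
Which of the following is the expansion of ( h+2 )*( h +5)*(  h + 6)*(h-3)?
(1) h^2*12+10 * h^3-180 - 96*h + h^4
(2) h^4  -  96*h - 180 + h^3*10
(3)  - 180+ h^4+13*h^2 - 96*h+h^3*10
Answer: 3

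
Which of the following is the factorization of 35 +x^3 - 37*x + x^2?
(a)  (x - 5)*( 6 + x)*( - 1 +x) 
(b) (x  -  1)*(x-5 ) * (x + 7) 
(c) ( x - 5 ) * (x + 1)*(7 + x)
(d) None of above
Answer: b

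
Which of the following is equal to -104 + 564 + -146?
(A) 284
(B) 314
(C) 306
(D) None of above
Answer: B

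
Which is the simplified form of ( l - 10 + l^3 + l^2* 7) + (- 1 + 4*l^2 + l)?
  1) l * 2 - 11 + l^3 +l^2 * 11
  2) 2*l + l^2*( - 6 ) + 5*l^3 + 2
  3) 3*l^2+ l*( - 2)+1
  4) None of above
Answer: 1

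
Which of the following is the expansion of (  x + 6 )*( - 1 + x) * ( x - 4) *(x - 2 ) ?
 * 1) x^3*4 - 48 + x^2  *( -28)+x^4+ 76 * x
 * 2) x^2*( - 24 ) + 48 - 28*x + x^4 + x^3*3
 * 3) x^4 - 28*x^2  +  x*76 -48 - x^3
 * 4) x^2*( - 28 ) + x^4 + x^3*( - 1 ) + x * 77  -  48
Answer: 3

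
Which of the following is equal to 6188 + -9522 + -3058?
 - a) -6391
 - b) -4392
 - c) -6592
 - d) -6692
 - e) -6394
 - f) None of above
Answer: f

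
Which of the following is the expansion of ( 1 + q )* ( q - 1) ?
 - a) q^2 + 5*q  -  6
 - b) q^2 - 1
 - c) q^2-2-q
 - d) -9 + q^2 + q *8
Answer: b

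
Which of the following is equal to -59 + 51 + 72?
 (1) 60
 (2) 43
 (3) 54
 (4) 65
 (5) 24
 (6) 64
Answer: 6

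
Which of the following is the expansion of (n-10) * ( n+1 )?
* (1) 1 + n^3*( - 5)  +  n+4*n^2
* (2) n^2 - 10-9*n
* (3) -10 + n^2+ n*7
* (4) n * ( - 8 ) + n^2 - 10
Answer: 2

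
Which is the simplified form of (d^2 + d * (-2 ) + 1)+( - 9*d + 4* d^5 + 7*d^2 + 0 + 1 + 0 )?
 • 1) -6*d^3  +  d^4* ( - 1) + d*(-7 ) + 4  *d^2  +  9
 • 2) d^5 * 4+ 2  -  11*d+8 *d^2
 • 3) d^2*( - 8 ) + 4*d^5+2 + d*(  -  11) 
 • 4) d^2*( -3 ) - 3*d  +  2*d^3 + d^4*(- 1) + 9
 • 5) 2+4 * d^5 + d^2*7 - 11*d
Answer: 2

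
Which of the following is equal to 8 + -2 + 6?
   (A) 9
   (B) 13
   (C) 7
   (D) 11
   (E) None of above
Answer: E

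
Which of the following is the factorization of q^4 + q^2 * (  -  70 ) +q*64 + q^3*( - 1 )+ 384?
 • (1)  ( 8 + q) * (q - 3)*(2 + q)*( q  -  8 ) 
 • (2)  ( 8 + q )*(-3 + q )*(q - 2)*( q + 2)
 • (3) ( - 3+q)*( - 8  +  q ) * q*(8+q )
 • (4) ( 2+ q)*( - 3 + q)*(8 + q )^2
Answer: 1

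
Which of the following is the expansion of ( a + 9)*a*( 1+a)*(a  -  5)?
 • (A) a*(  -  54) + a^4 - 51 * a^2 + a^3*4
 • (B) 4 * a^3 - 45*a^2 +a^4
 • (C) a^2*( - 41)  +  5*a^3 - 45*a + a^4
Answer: C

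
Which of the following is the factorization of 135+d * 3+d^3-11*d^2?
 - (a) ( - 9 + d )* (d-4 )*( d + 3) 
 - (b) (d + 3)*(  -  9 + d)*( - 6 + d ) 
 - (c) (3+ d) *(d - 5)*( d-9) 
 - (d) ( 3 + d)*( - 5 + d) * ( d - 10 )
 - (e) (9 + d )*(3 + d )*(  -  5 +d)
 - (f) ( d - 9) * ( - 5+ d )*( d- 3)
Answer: c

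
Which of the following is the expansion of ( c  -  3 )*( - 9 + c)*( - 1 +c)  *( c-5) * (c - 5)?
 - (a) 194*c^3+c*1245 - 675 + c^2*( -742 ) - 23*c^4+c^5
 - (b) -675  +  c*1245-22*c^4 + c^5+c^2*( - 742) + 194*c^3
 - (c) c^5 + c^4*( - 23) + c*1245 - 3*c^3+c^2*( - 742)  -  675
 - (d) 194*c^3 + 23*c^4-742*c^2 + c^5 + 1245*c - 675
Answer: a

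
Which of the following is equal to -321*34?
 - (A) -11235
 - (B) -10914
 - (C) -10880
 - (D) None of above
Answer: B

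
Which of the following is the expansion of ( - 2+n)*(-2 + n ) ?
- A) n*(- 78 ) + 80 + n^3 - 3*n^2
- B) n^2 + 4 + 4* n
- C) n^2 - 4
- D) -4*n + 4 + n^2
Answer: D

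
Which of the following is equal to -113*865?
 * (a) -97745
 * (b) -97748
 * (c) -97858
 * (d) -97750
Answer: a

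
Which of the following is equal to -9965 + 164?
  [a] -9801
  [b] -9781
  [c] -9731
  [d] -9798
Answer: a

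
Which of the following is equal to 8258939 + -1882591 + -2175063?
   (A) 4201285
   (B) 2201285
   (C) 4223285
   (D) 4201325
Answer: A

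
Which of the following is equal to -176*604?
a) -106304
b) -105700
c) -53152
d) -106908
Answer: a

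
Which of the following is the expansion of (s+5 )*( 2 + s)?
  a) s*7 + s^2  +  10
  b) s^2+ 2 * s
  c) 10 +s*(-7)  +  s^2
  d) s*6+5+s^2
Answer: a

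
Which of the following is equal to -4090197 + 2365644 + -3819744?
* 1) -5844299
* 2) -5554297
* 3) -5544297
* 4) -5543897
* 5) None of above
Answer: 3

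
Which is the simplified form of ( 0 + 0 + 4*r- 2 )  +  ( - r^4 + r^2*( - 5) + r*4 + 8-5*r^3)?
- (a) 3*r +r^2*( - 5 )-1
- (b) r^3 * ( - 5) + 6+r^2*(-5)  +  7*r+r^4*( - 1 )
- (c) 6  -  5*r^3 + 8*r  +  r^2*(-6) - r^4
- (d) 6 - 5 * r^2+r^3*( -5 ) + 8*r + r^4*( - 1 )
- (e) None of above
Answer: d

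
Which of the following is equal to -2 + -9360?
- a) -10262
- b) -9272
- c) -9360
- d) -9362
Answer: d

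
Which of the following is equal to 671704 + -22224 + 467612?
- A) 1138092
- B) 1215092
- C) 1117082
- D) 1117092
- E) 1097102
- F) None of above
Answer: D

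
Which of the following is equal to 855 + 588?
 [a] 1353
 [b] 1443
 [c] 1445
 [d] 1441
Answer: b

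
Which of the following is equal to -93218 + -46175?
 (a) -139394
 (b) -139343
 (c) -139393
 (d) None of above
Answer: c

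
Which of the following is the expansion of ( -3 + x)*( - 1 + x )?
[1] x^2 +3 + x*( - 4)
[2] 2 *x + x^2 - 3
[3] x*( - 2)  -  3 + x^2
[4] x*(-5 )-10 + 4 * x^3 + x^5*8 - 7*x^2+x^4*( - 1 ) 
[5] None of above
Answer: 1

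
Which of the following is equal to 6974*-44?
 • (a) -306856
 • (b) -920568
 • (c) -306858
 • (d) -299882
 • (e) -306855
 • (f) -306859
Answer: a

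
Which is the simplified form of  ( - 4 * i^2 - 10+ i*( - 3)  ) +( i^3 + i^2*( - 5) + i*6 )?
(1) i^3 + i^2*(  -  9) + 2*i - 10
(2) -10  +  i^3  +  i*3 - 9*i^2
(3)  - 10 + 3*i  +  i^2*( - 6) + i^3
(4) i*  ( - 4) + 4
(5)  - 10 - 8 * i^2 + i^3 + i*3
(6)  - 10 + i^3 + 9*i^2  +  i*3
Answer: 2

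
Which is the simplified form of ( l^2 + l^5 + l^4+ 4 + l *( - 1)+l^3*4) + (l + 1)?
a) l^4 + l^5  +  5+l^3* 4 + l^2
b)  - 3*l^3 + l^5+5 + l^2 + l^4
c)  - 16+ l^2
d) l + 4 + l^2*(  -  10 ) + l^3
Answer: a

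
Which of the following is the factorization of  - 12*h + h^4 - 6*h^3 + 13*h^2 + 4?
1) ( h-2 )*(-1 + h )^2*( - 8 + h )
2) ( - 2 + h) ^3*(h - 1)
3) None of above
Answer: 3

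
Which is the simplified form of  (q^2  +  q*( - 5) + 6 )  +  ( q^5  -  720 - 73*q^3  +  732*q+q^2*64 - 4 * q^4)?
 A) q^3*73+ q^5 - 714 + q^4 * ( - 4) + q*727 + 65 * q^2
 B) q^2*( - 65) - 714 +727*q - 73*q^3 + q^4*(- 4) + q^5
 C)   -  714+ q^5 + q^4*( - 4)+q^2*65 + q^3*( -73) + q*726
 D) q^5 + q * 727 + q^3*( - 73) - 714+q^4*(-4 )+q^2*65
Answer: D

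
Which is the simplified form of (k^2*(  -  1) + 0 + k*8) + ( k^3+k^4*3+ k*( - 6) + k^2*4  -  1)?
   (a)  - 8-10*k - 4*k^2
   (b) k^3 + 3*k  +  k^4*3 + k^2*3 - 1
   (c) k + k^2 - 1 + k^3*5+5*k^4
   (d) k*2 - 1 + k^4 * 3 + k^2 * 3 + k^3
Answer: d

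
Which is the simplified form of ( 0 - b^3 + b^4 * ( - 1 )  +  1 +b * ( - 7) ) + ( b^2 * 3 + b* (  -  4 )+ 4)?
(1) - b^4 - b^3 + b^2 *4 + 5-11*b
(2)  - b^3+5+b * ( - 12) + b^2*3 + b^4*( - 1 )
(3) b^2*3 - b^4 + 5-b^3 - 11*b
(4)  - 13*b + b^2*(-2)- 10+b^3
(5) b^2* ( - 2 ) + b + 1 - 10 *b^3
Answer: 3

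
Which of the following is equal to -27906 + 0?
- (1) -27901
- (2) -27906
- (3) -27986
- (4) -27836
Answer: 2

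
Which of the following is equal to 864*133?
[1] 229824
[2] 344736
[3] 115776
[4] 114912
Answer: 4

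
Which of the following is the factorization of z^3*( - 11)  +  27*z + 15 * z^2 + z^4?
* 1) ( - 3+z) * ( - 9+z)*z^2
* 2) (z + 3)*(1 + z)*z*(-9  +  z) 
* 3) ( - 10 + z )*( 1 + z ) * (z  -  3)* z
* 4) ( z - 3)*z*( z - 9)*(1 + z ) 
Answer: 4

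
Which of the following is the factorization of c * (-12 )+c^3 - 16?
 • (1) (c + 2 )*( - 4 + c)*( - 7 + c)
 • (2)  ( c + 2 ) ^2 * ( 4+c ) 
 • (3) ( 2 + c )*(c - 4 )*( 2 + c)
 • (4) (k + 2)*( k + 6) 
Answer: 3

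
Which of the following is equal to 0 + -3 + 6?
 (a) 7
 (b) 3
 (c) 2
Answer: b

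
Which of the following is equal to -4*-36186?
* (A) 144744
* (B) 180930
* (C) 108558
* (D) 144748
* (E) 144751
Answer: A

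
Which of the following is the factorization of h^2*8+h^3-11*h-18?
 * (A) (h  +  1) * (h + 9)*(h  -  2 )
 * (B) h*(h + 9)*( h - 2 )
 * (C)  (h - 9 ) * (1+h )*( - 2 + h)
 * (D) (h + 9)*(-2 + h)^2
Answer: A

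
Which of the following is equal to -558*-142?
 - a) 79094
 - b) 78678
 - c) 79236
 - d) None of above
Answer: c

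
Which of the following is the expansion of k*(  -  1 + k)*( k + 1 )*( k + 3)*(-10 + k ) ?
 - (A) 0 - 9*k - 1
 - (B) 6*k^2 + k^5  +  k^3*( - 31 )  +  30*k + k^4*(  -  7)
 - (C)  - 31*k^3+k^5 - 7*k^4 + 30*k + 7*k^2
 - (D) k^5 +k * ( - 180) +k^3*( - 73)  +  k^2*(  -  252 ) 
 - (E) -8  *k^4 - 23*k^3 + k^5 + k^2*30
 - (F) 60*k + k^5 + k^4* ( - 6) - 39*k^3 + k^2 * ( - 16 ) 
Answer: C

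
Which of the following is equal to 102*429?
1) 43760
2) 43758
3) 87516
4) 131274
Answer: 2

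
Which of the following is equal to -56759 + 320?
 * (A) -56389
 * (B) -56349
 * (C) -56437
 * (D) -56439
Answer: D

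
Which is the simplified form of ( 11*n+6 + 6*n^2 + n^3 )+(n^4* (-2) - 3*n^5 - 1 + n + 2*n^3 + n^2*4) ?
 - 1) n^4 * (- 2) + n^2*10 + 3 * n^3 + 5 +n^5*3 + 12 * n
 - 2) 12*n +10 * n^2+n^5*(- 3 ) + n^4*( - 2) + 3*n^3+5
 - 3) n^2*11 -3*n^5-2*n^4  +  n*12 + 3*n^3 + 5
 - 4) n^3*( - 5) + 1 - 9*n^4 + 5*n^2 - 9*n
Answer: 2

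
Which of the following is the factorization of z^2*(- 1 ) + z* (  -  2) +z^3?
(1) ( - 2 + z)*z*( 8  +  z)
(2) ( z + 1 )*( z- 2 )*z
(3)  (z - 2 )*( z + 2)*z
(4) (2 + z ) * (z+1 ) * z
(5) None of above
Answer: 2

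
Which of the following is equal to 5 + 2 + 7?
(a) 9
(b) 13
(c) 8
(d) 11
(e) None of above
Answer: e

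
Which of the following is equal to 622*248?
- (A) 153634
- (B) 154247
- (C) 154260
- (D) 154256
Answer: D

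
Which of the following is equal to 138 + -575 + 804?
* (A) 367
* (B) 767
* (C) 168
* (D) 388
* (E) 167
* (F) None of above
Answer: A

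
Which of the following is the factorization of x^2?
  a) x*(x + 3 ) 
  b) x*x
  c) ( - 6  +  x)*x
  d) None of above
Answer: b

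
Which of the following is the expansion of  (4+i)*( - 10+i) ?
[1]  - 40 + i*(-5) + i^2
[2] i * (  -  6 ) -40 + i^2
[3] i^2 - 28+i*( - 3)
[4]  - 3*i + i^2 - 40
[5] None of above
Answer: 2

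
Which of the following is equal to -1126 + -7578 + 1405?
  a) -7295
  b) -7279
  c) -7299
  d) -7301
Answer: c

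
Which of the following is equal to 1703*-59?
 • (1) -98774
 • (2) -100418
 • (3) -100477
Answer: 3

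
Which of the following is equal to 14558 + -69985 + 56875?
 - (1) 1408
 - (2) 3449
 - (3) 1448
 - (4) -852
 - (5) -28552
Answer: 3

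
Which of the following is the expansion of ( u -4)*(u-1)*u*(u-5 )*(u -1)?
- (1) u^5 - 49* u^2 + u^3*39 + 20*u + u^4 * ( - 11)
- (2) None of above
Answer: 1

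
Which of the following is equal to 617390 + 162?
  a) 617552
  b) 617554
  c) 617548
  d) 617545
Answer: a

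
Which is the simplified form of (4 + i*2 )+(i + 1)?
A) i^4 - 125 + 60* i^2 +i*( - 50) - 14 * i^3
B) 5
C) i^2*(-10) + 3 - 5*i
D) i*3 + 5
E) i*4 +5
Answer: D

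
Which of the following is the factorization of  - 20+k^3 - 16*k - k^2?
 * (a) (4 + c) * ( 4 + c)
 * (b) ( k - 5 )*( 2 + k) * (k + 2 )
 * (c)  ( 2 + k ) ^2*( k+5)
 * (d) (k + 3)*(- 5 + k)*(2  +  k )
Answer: b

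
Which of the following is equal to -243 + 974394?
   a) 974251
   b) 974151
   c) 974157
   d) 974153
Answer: b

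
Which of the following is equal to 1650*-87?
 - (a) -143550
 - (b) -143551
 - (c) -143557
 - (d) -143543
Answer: a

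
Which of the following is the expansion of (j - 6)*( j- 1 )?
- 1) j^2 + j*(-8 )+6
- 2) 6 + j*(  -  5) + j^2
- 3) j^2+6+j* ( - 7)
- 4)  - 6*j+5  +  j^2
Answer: 3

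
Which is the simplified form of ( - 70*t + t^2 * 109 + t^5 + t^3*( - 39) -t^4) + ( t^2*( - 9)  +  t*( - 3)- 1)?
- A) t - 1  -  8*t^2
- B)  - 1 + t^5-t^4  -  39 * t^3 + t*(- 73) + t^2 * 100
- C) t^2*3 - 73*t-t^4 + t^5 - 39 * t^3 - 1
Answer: B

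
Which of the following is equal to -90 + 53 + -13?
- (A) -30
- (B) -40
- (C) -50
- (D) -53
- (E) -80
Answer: C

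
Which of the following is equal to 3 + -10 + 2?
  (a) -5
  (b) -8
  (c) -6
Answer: a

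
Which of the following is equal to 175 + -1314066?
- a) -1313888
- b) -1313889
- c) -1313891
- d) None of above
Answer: c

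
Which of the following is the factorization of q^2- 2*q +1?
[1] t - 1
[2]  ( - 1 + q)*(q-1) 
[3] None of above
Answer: 2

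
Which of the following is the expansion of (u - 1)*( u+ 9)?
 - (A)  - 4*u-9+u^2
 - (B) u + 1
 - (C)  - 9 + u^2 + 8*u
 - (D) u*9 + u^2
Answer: C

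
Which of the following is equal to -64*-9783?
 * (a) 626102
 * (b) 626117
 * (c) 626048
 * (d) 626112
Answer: d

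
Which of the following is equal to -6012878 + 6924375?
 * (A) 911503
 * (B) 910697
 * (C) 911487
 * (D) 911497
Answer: D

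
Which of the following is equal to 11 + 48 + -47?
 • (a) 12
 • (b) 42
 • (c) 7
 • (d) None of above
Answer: a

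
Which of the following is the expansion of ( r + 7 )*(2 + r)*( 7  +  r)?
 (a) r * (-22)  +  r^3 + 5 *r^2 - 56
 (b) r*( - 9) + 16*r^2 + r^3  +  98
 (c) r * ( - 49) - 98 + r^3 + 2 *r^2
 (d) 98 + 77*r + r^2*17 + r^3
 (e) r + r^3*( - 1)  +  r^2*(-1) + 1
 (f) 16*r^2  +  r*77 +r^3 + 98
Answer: f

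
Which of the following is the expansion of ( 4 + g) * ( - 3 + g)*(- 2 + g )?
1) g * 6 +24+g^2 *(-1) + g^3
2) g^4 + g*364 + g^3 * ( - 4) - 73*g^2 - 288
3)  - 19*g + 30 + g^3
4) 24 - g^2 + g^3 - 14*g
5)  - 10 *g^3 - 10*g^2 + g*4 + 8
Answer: 4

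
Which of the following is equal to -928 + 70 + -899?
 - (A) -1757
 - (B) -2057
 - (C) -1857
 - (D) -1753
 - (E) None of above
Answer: A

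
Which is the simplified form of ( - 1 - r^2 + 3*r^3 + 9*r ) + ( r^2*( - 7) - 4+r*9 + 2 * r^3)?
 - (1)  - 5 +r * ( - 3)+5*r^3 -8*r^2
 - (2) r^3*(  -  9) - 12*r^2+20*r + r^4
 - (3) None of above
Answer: 3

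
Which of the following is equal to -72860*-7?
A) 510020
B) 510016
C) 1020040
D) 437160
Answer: A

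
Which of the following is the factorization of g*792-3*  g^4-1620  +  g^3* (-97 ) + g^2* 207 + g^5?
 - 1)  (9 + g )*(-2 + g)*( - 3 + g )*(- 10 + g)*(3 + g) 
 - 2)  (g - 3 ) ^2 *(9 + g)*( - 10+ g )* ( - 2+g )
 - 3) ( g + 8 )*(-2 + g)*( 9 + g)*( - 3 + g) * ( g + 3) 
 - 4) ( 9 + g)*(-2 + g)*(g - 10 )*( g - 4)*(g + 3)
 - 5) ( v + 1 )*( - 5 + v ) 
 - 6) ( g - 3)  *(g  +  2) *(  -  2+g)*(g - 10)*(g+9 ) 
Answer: 1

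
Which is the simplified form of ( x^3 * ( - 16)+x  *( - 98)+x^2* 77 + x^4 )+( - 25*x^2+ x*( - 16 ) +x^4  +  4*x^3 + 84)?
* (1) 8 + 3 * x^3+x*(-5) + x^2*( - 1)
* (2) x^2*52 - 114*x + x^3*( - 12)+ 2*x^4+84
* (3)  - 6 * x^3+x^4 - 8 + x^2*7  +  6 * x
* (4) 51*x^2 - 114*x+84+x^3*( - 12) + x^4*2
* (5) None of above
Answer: 2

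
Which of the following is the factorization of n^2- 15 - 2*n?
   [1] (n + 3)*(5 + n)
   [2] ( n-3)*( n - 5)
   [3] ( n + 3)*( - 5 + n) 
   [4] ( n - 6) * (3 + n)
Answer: 3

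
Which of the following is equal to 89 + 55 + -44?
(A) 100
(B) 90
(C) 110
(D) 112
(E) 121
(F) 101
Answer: A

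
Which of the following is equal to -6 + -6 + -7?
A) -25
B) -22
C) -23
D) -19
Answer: D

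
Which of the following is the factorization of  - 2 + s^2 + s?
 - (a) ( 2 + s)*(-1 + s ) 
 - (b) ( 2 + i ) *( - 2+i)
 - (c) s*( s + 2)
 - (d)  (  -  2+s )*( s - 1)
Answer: a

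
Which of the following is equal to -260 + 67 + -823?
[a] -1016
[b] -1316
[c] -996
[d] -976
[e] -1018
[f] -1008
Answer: a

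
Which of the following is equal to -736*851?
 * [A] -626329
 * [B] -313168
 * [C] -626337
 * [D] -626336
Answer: D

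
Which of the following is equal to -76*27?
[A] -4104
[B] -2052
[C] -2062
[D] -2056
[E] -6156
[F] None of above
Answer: B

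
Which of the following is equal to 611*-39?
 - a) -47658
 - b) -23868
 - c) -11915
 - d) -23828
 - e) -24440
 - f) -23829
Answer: f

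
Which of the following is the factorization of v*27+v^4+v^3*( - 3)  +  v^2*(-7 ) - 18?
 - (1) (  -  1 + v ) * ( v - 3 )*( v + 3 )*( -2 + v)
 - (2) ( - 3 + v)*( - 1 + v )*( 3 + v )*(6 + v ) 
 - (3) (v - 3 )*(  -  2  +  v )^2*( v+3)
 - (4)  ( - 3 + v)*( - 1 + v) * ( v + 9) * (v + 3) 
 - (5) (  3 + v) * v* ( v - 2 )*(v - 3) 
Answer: 1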